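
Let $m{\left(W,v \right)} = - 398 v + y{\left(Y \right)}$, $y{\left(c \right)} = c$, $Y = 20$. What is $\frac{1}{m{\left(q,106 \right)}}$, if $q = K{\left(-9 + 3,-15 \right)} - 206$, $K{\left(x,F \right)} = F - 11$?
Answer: $- \frac{1}{42168} \approx -2.3715 \cdot 10^{-5}$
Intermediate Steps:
$K{\left(x,F \right)} = -11 + F$
$q = -232$ ($q = \left(-11 - 15\right) - 206 = -26 - 206 = -232$)
$m{\left(W,v \right)} = 20 - 398 v$ ($m{\left(W,v \right)} = - 398 v + 20 = 20 - 398 v$)
$\frac{1}{m{\left(q,106 \right)}} = \frac{1}{20 - 42188} = \frac{1}{-42168} = - \frac{1}{42168}$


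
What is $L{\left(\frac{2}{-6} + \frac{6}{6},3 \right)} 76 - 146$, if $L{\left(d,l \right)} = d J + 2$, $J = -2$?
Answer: $- \frac{286}{3} \approx -95.333$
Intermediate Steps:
$L{\left(d,l \right)} = 2 - 2 d$ ($L{\left(d,l \right)} = d \left(-2\right) + 2 = - 2 d + 2 = 2 - 2 d$)
$L{\left(\frac{2}{-6} + \frac{6}{6},3 \right)} 76 - 146 = \left(2 - 2 \left(\frac{2}{-6} + \frac{6}{6}\right)\right) 76 - 146 = \left(2 - 2 \left(2 \left(- \frac{1}{6}\right) + 6 \cdot \frac{1}{6}\right)\right) 76 - 146 = \left(2 - 2 \left(- \frac{1}{3} + 1\right)\right) 76 - 146 = \left(2 - \frac{4}{3}\right) 76 - 146 = \frac{2}{3} \cdot 76 - 146 = \frac{152}{3} - 146 = - \frac{286}{3}$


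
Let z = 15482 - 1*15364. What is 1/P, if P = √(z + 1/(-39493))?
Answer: √2272150769/517797 ≈ 0.092057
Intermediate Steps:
z = 118 (z = 15482 - 15364 = 118)
P = 9*√2272150769/39493 (P = √(118 + 1/(-39493)) = √(118 - 1/39493) = √(4660173/39493) = 9*√2272150769/39493 ≈ 10.863)
1/P = 1/(9*√2272150769/39493) = √2272150769/517797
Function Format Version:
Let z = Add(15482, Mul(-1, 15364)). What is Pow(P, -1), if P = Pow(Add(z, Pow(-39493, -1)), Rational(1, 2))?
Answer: Mul(Rational(1, 517797), Pow(2272150769, Rational(1, 2))) ≈ 0.092057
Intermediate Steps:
z = 118 (z = Add(15482, -15364) = 118)
P = Mul(Rational(9, 39493), Pow(2272150769, Rational(1, 2))) (P = Pow(Add(118, Pow(-39493, -1)), Rational(1, 2)) = Pow(Add(118, Rational(-1, 39493)), Rational(1, 2)) = Pow(Rational(4660173, 39493), Rational(1, 2)) = Mul(Rational(9, 39493), Pow(2272150769, Rational(1, 2))) ≈ 10.863)
Pow(P, -1) = Pow(Mul(Rational(9, 39493), Pow(2272150769, Rational(1, 2))), -1) = Mul(Rational(1, 517797), Pow(2272150769, Rational(1, 2)))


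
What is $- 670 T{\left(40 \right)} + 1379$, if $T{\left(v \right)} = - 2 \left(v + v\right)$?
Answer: $108579$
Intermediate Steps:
$T{\left(v \right)} = - 4 v$ ($T{\left(v \right)} = - 2 \cdot 2 v = - 4 v$)
$- 670 T{\left(40 \right)} + 1379 = - 670 \left(\left(-4\right) 40\right) + 1379 = \left(-670\right) \left(-160\right) + 1379 = 107200 + 1379 = 108579$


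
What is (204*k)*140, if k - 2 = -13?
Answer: -314160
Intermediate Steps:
k = -11 (k = 2 - 13 = -11)
(204*k)*140 = (204*(-11))*140 = -2244*140 = -314160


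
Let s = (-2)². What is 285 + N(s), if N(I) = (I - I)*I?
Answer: 285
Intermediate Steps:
s = 4
N(I) = 0 (N(I) = 0*I = 0)
285 + N(s) = 285 + 0 = 285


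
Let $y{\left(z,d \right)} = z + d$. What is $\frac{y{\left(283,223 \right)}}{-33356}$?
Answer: $- \frac{253}{16678} \approx -0.01517$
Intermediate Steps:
$y{\left(z,d \right)} = d + z$
$\frac{y{\left(283,223 \right)}}{-33356} = \frac{223 + 283}{-33356} = 506 \left(- \frac{1}{33356}\right) = - \frac{253}{16678}$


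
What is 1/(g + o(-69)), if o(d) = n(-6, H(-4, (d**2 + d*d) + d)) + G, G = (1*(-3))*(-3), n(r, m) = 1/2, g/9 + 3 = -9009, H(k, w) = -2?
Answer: -2/162197 ≈ -1.2331e-5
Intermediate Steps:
g = -81108 (g = -27 + 9*(-9009) = -27 - 81081 = -81108)
n(r, m) = 1/2
G = 9 (G = -3*(-3) = 9)
o(d) = 19/2 (o(d) = 1/2 + 9 = 19/2)
1/(g + o(-69)) = 1/(-81108 + 19/2) = 1/(-162197/2) = -2/162197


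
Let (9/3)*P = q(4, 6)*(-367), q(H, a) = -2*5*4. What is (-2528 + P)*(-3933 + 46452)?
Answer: 100571608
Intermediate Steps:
q(H, a) = -40 (q(H, a) = -10*4 = -40)
P = 14680/3 (P = (-40*(-367))/3 = (1/3)*14680 = 14680/3 ≈ 4893.3)
(-2528 + P)*(-3933 + 46452) = (-2528 + 14680/3)*(-3933 + 46452) = (7096/3)*42519 = 100571608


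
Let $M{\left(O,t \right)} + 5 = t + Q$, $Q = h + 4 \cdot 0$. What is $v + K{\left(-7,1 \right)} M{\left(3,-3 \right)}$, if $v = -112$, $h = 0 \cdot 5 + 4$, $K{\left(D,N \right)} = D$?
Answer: $-84$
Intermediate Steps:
$h = 4$ ($h = 0 + 4 = 4$)
$Q = 4$ ($Q = 4 + 4 \cdot 0 = 4 + 0 = 4$)
$M{\left(O,t \right)} = -1 + t$ ($M{\left(O,t \right)} = -5 + \left(t + 4\right) = -5 + \left(4 + t\right) = -1 + t$)
$v + K{\left(-7,1 \right)} M{\left(3,-3 \right)} = -112 - 7 \left(-1 - 3\right) = -112 - -28 = -112 + 28 = -84$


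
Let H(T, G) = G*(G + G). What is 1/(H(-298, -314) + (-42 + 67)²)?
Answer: 1/197817 ≈ 5.0552e-6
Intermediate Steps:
H(T, G) = 2*G² (H(T, G) = G*(2*G) = 2*G²)
1/(H(-298, -314) + (-42 + 67)²) = 1/(2*(-314)² + (-42 + 67)²) = 1/(2*98596 + 25²) = 1/(197192 + 625) = 1/197817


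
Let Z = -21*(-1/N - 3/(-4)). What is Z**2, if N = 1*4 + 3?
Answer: 2601/16 ≈ 162.56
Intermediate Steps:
N = 7 (N = 4 + 3 = 7)
Z = -51/4 (Z = -21*(-1/7 - 3/(-4)) = -21*(-1*1/7 - 3*(-1/4)) = -21*(-1/7 + 3/4) = -21*17/28 = -51/4 ≈ -12.750)
Z**2 = (-51/4)**2 = 2601/16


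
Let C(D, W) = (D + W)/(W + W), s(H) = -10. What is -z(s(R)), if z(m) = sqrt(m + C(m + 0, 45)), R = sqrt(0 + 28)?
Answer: -I*sqrt(346)/6 ≈ -3.1002*I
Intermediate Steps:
R = 2*sqrt(7) (R = sqrt(28) = 2*sqrt(7) ≈ 5.2915)
C(D, W) = (D + W)/(2*W) (C(D, W) = (D + W)/((2*W)) = (D + W)*(1/(2*W)) = (D + W)/(2*W))
z(m) = sqrt(1/2 + 91*m/90) (z(m) = sqrt(m + (1/2)*((m + 0) + 45)/45) = sqrt(m + (1/2)*(1/45)*(m + 45)) = sqrt(m + (1/2)*(1/45)*(45 + m)) = sqrt(m + (1/2 + m/90)) = sqrt(1/2 + 91*m/90))
-z(s(R)) = -sqrt(450 + 910*(-10))/30 = -sqrt(450 - 9100)/30 = -sqrt(-8650)/30 = -5*I*sqrt(346)/30 = -I*sqrt(346)/6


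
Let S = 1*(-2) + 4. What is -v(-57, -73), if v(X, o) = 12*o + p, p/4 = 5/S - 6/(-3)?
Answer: 858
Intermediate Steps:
S = 2 (S = -2 + 4 = 2)
p = 18 (p = 4*(5/2 - 6/(-3)) = 4*(5*(½) - 6*(-⅓)) = 4*(5/2 + 2) = 4*(9/2) = 18)
v(X, o) = 18 + 12*o (v(X, o) = 12*o + 18 = 18 + 12*o)
-v(-57, -73) = -(18 + 12*(-73)) = -(18 - 876) = -1*(-858) = 858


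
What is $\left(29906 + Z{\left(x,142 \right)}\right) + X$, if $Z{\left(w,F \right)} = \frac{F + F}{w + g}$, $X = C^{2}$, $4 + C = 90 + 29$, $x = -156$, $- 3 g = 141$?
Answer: $\frac{8755309}{203} \approx 43130.0$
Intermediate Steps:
$g = -47$ ($g = \left(- \frac{1}{3}\right) 141 = -47$)
$C = 115$ ($C = -4 + \left(90 + 29\right) = -4 + 119 = 115$)
$X = 13225$ ($X = 115^{2} = 13225$)
$Z{\left(w,F \right)} = \frac{2 F}{-47 + w}$ ($Z{\left(w,F \right)} = \frac{F + F}{w - 47} = \frac{2 F}{-47 + w}$)
$\left(29906 + Z{\left(x,142 \right)}\right) + X = \left(29906 + 2 \cdot 142 \frac{1}{-47 - 156}\right) + 13225 = \left(29906 + 2 \cdot 142 \frac{1}{-203}\right) + 13225 = \left(29906 + 2 \cdot 142 \left(- \frac{1}{203}\right)\right) + 13225 = \left(29906 - \frac{284}{203}\right) + 13225 = \frac{6070634}{203} + 13225 = \frac{8755309}{203}$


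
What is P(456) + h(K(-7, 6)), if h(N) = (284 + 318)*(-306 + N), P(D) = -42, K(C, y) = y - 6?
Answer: -184254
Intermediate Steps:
K(C, y) = -6 + y
h(N) = -184212 + 602*N (h(N) = 602*(-306 + N) = -184212 + 602*N)
P(456) + h(K(-7, 6)) = -42 + (-184212 + 602*(-6 + 6)) = -42 + (-184212 + 602*0) = -42 + (-184212 + 0) = -42 - 184212 = -184254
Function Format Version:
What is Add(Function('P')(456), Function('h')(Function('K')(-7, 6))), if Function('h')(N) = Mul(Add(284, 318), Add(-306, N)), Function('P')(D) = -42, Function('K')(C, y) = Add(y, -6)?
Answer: -184254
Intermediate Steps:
Function('K')(C, y) = Add(-6, y)
Function('h')(N) = Add(-184212, Mul(602, N)) (Function('h')(N) = Mul(602, Add(-306, N)) = Add(-184212, Mul(602, N)))
Add(Function('P')(456), Function('h')(Function('K')(-7, 6))) = Add(-42, Add(-184212, Mul(602, Add(-6, 6)))) = Add(-42, Add(-184212, Mul(602, 0))) = Add(-42, Add(-184212, 0)) = Add(-42, -184212) = -184254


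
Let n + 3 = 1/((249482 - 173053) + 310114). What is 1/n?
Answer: -386543/1159628 ≈ -0.33333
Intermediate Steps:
n = -1159628/386543 (n = -3 + 1/((249482 - 173053) + 310114) = -3 + 1/(76429 + 310114) = -3 + 1/386543 = -1159628/386543 ≈ -3.0000)
1/n = 1/(-1159628/386543) = -386543/1159628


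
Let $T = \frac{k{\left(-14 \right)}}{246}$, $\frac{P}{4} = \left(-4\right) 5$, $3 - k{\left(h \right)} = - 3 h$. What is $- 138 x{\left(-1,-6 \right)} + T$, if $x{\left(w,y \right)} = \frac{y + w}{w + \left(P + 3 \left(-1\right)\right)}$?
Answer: $- \frac{478}{41} \approx -11.659$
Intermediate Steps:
$k{\left(h \right)} = 3 + 3 h$ ($k{\left(h \right)} = 3 - - 3 h = 3 + 3 h$)
$P = -80$ ($P = 4 \left(\left(-4\right) 5\right) = 4 \left(-20\right) = -80$)
$T = - \frac{13}{82}$ ($T = \frac{3 + 3 \left(-14\right)}{246} = \left(3 - 42\right) \frac{1}{246} = \left(-39\right) \frac{1}{246} = - \frac{13}{82} \approx -0.15854$)
$x{\left(w,y \right)} = \frac{w + y}{-83 + w}$ ($x{\left(w,y \right)} = \frac{y + w}{w + \left(-80 + 3 \left(-1\right)\right)} = \frac{w + y}{w - 83} = \frac{w + y}{-83 + w}$)
$- 138 x{\left(-1,-6 \right)} + T = - 138 \frac{-1 - 6}{-83 - 1} - \frac{13}{82} = - 138 \frac{1}{-84} \left(-7\right) - \frac{13}{82} = - 138 \left(\left(- \frac{1}{84}\right) \left(-7\right)\right) - \frac{13}{82} = \left(-138\right) \frac{1}{12} - \frac{13}{82} = - \frac{23}{2} - \frac{13}{82} = - \frac{478}{41}$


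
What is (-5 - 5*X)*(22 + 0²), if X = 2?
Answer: -330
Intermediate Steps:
(-5 - 5*X)*(22 + 0²) = (-5 - 5*2)*(22 + 0²) = (-5 - 10)*(22 + 0) = -15*22 = -330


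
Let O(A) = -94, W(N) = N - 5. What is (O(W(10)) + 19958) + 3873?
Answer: 23737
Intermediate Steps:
W(N) = -5 + N
(O(W(10)) + 19958) + 3873 = (-94 + 19958) + 3873 = 19864 + 3873 = 23737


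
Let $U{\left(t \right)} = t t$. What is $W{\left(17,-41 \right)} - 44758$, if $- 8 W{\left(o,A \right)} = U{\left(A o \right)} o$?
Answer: $- \frac{8616817}{8} \approx -1.0771 \cdot 10^{6}$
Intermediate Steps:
$U{\left(t \right)} = t^{2}$
$W{\left(o,A \right)} = - \frac{A^{2} o^{3}}{8}$ ($W{\left(o,A \right)} = - \frac{\left(A o\right)^{2} o}{8} = - \frac{A^{2} o^{2} o}{8} = - \frac{A^{2} o^{3}}{8}$)
$W{\left(17,-41 \right)} - 44758 = - \frac{\left(-41\right)^{2} \cdot 17^{3}}{8} - 44758 = \left(- \frac{1}{8}\right) 1681 \cdot 4913 - 44758 = - \frac{8258753}{8} - 44758 = - \frac{8616817}{8}$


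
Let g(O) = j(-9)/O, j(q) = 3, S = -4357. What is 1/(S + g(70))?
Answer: -70/304987 ≈ -0.00022952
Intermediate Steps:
g(O) = 3/O
1/(S + g(70)) = 1/(-4357 + 3/70) = 1/(-304987/70) = -70/304987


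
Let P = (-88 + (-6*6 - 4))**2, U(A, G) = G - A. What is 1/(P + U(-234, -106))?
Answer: 1/16512 ≈ 6.0562e-5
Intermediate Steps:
P = 16384 (P = (-88 + (-36 - 4))**2 = (-88 - 40)**2 = (-128)**2 = 16384)
1/(P + U(-234, -106)) = 1/(16384 + (-106 - 1*(-234))) = 1/(16384 + (-106 + 234)) = 1/(16384 + 128) = 1/16512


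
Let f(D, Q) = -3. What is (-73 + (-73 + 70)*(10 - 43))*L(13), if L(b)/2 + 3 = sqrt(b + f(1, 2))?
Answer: -156 + 52*sqrt(10) ≈ 8.4384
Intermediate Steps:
L(b) = -6 + 2*sqrt(-3 + b) (L(b) = -6 + 2*sqrt(b - 3) = -6 + 2*sqrt(-3 + b))
(-73 + (-73 + 70)*(10 - 43))*L(13) = (-73 + (-73 + 70)*(10 - 43))*(-6 + 2*sqrt(-3 + 13)) = (-73 - 3*(-33))*(-6 + 2*sqrt(10)) = (-73 + 99)*(-6 + 2*sqrt(10)) = 26*(-6 + 2*sqrt(10)) = -156 + 52*sqrt(10)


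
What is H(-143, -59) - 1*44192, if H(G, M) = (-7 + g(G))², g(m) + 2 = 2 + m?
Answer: -21692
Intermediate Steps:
g(m) = m (g(m) = -2 + (2 + m) = m)
H(G, M) = (-7 + G)²
H(-143, -59) - 1*44192 = (-7 - 143)² - 1*44192 = (-150)² - 44192 = 22500 - 44192 = -21692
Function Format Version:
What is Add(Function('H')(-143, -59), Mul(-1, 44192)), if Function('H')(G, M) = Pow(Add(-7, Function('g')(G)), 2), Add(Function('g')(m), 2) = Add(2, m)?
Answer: -21692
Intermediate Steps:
Function('g')(m) = m (Function('g')(m) = Add(-2, Add(2, m)) = m)
Function('H')(G, M) = Pow(Add(-7, G), 2)
Add(Function('H')(-143, -59), Mul(-1, 44192)) = Add(Pow(Add(-7, -143), 2), Mul(-1, 44192)) = Add(Pow(-150, 2), -44192) = Add(22500, -44192) = -21692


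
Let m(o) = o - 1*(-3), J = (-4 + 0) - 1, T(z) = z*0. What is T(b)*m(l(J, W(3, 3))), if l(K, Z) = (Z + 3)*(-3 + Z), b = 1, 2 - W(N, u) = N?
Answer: 0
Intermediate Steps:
W(N, u) = 2 - N
T(z) = 0
J = -5 (J = -4 - 1 = -5)
l(K, Z) = (-3 + Z)*(3 + Z) (l(K, Z) = (3 + Z)*(-3 + Z) = (-3 + Z)*(3 + Z))
m(o) = 3 + o (m(o) = o + 3 = 3 + o)
T(b)*m(l(J, W(3, 3))) = 0*(3 + (-9 + (2 - 1*3)²)) = 0*(3 + (-9 + (2 - 3)²)) = 0*(3 + (-9 + (-1)²)) = 0*(3 + (-9 + 1)) = 0*(3 - 8) = 0*(-5) = 0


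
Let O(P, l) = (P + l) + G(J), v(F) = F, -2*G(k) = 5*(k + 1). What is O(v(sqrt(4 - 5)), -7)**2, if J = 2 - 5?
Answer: (2 - I)**2 ≈ 3.0 - 4.0*I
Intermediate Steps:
J = -3
G(k) = -5/2 - 5*k/2 (G(k) = -5*(k + 1)/2 = -5*(1 + k)/2 = -(5 + 5*k)/2 = -5/2 - 5*k/2)
O(P, l) = 5 + P + l (O(P, l) = (P + l) + (-5/2 - 5/2*(-3)) = (P + l) + (-5/2 + 15/2) = (P + l) + 5 = 5 + P + l)
O(v(sqrt(4 - 5)), -7)**2 = (5 + sqrt(4 - 5) - 7)**2 = (5 + sqrt(-1) - 7)**2 = (5 + I - 7)**2 = (-2 + I)**2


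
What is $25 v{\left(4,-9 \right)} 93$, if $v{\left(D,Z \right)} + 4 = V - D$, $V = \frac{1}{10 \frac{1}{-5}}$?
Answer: $- \frac{39525}{2} \approx -19763.0$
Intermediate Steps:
$V = - \frac{1}{2}$ ($V = \frac{1}{10 \left(- \frac{1}{5}\right)} = \frac{1}{-2} = - \frac{1}{2} \approx -0.5$)
$v{\left(D,Z \right)} = - \frac{9}{2} - D$ ($v{\left(D,Z \right)} = -4 - \left(\frac{1}{2} + D\right) = - \frac{9}{2} - D$)
$25 v{\left(4,-9 \right)} 93 = 25 \left(- \frac{9}{2} - 4\right) 93 = 25 \left(- \frac{17}{2}\right) 93 = \left(- \frac{425}{2}\right) 93 = - \frac{39525}{2}$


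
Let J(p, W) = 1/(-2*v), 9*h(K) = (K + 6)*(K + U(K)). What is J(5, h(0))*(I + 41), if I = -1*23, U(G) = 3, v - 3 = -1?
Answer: -9/2 ≈ -4.5000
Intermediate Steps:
v = 2 (v = 3 - 1 = 2)
I = -23
h(K) = (3 + K)*(6 + K)/9 (h(K) = ((K + 6)*(K + 3))/9 = ((6 + K)*(3 + K))/9 = ((3 + K)*(6 + K))/9 = (3 + K)*(6 + K)/9)
J(p, W) = -¼ (J(p, W) = 1/(-2*2) = 1/(-4) = -¼)
J(5, h(0))*(I + 41) = -(-23 + 41)/4 = -¼*18 = -9/2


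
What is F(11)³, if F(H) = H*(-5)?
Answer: -166375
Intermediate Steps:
F(H) = -5*H
F(11)³ = (-5*11)³ = (-55)³ = -166375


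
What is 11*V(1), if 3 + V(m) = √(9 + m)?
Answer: -33 + 11*√10 ≈ 1.7851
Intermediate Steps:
V(m) = -3 + √(9 + m)
11*V(1) = 11*(-3 + √(9 + 1)) = 11*(-3 + √10) = -33 + 11*√10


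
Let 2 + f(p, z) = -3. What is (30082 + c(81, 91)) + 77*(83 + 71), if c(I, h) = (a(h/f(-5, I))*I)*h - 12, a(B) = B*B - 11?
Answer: 60060426/25 ≈ 2.4024e+6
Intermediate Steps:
f(p, z) = -5 (f(p, z) = -2 - 3 = -5)
a(B) = -11 + B² (a(B) = B² - 11 = -11 + B²)
c(I, h) = -12 + I*h*(-11 + h²/25) (c(I, h) = ((-11 + (h/(-5))²)*I)*h - 12 = ((-11 + (h*(-⅕))²)*I)*h - 12 = ((-11 + (-h/5)²)*I)*h - 12 = ((-11 + h²/25)*I)*h - 12 = (I*(-11 + h²/25))*h - 12 = I*h*(-11 + h²/25) - 12 = -12 + I*h*(-11 + h²/25))
(30082 + c(81, 91)) + 77*(83 + 71) = (30082 + (-12 + (1/25)*81*91*(-275 + 91²))) + 77*(83 + 71) = (30082 + (-12 + (1/25)*81*91*(-275 + 8281))) + 77*154 = (30082 + (-12 + (1/25)*81*91*8006)) + 11858 = (30082 + (-12 + 59012226/25)) + 11858 = (30082 + 59011926/25) + 11858 = 59763976/25 + 11858 = 60060426/25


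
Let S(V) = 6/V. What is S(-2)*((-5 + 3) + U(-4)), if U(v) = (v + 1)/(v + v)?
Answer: 39/8 ≈ 4.8750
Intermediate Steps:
U(v) = (1 + v)/(2*v) (U(v) = (1 + v)/((2*v)) = (1 + v)*(1/(2*v)) = (1 + v)/(2*v))
S(-2)*((-5 + 3) + U(-4)) = (6/(-2))*((-5 + 3) + (½)*(1 - 4)/(-4)) = (6*(-½))*(-2 + (½)*(-¼)*(-3)) = -3*(-2 + 3/8) = -3*(-13/8) = 39/8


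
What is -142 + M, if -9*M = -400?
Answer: -878/9 ≈ -97.556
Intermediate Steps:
M = 400/9 (M = -1/9*(-400) = 400/9 ≈ 44.444)
-142 + M = -142 + 400/9 = -878/9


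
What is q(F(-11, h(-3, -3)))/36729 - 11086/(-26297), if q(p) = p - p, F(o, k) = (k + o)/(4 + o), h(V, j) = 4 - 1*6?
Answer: 11086/26297 ≈ 0.42157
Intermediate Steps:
h(V, j) = -2 (h(V, j) = 4 - 6 = -2)
F(o, k) = (k + o)/(4 + o)
q(p) = 0
q(F(-11, h(-3, -3)))/36729 - 11086/(-26297) = 0/36729 - 11086/(-26297) = 0*(1/36729) - 11086*(-1/26297) = 0 + 11086/26297 = 11086/26297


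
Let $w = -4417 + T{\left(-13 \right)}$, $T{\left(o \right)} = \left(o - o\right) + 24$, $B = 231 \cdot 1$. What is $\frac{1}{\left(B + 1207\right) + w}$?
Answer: $- \frac{1}{2955} \approx -0.00033841$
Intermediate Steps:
$B = 231$
$T{\left(o \right)} = 24$ ($T{\left(o \right)} = 0 + 24 = 24$)
$w = -4393$ ($w = -4417 + 24 = -4393$)
$\frac{1}{\left(B + 1207\right) + w} = \frac{1}{\left(231 + 1207\right) - 4393} = \frac{1}{1438 - 4393} = \frac{1}{-2955} = - \frac{1}{2955}$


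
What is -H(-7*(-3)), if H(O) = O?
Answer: -21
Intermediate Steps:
-H(-7*(-3)) = -(-7)*(-3) = -1*21 = -21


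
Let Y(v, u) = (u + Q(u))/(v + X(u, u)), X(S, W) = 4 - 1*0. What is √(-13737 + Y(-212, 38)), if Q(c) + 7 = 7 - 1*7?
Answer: I*√37145251/52 ≈ 117.21*I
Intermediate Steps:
X(S, W) = 4 (X(S, W) = 4 + 0 = 4)
Q(c) = -7 (Q(c) = -7 + (7 - 1*7) = -7 + (7 - 7) = -7 + 0 = -7)
Y(v, u) = (-7 + u)/(4 + v) (Y(v, u) = (u - 7)/(v + 4) = (-7 + u)/(4 + v))
√(-13737 + Y(-212, 38)) = √(-13737 + (-7 + 38)/(4 - 212)) = √(-13737 + 31/(-208)) = √(-13737 - 1/208*31) = √(-13737 - 31/208) = √(-2857327/208) = I*√37145251/52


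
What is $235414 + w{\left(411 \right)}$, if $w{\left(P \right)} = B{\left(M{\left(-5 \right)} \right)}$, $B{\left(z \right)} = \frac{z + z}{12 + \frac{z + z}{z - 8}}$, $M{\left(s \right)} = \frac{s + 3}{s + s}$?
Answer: $\frac{274257349}{1165} \approx 2.3541 \cdot 10^{5}$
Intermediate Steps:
$M{\left(s \right)} = \frac{3 + s}{2 s}$
$B{\left(z \right)} = \frac{2 z}{12 + \frac{2 z}{-8 + z}}$
$w{\left(P \right)} = \frac{39}{1165}$ ($w{\left(P \right)} = \frac{\frac{3 - 5}{2 \left(-5\right)} \left(-8 + \frac{3 - 5}{2 \left(-5\right)}\right)}{-48 + 7 \frac{3 - 5}{2 \left(-5\right)}} = \frac{\frac{1}{2} \left(- \frac{1}{5}\right) \left(-2\right) \left(-8 + \frac{1}{2} \left(- \frac{1}{5}\right) \left(-2\right)\right)}{-48 + 7 \cdot \frac{1}{2} \left(- \frac{1}{5}\right) \left(-2\right)} = \frac{-8 + \frac{1}{5}}{5 \left(-48 + 7 \cdot \frac{1}{5}\right)} = \frac{1}{5} \frac{1}{-48 + \frac{7}{5}} \left(- \frac{39}{5}\right) = \frac{1}{5} \frac{1}{- \frac{233}{5}} \left(- \frac{39}{5}\right) = \frac{1}{5} \left(- \frac{5}{233}\right) \left(- \frac{39}{5}\right) = \frac{39}{1165}$)
$235414 + w{\left(411 \right)} = 235414 + \frac{39}{1165} = \frac{274257349}{1165}$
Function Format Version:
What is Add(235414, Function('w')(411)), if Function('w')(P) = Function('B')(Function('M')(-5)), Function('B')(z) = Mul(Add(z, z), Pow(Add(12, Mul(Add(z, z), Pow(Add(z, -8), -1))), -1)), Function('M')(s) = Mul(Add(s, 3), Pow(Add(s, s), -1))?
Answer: Rational(274257349, 1165) ≈ 2.3541e+5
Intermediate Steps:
Function('M')(s) = Mul(Rational(1, 2), Pow(s, -1), Add(3, s)) (Function('M')(s) = Mul(Add(3, s), Pow(Mul(2, s), -1)) = Mul(Add(3, s), Mul(Rational(1, 2), Pow(s, -1))) = Mul(Rational(1, 2), Pow(s, -1), Add(3, s)))
Function('B')(z) = Mul(2, z, Pow(Add(12, Mul(2, z, Pow(Add(-8, z), -1))), -1)) (Function('B')(z) = Mul(Mul(2, z), Pow(Add(12, Mul(Mul(2, z), Pow(Add(-8, z), -1))), -1)) = Mul(Mul(2, z), Pow(Add(12, Mul(2, z, Pow(Add(-8, z), -1))), -1)) = Mul(2, z, Pow(Add(12, Mul(2, z, Pow(Add(-8, z), -1))), -1)))
Function('w')(P) = Rational(39, 1165) (Function('w')(P) = Mul(Mul(Rational(1, 2), Pow(-5, -1), Add(3, -5)), Pow(Add(-48, Mul(7, Mul(Rational(1, 2), Pow(-5, -1), Add(3, -5)))), -1), Add(-8, Mul(Rational(1, 2), Pow(-5, -1), Add(3, -5)))) = Mul(Mul(Rational(1, 2), Rational(-1, 5), -2), Pow(Add(-48, Mul(7, Mul(Rational(1, 2), Rational(-1, 5), -2))), -1), Add(-8, Mul(Rational(1, 2), Rational(-1, 5), -2))) = Mul(Rational(1, 5), Pow(Add(-48, Mul(7, Rational(1, 5))), -1), Add(-8, Rational(1, 5))) = Mul(Rational(1, 5), Pow(Add(-48, Rational(7, 5)), -1), Rational(-39, 5)) = Mul(Rational(1, 5), Pow(Rational(-233, 5), -1), Rational(-39, 5)) = Mul(Rational(1, 5), Rational(-5, 233), Rational(-39, 5)) = Rational(39, 1165))
Add(235414, Function('w')(411)) = Add(235414, Rational(39, 1165)) = Rational(274257349, 1165)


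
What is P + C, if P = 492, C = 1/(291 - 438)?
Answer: 72323/147 ≈ 491.99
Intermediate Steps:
C = -1/147 (C = 1/(-147) = -1/147 ≈ -0.0068027)
P + C = 492 - 1/147 = 72323/147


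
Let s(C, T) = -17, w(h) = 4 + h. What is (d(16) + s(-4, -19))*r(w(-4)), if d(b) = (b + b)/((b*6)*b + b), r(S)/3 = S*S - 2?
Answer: 9882/97 ≈ 101.88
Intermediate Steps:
r(S) = -6 + 3*S**2 (r(S) = 3*(S*S - 2) = 3*(S**2 - 2) = 3*(-2 + S**2) = -6 + 3*S**2)
d(b) = 2*b/(b + 6*b**2) (d(b) = (2*b)/((6*b)*b + b) = (2*b)/(6*b**2 + b) = (2*b)/(b + 6*b**2) = 2*b/(b + 6*b**2))
(d(16) + s(-4, -19))*r(w(-4)) = (2/(1 + 6*16) - 17)*(-6 + 3*(4 - 4)**2) = (2/(1 + 96) - 17)*(-6 + 3*0**2) = (2/97 - 17)*(-6 + 3*0) = (2*(1/97) - 17)*(-6 + 0) = (2/97 - 17)*(-6) = -1647/97*(-6) = 9882/97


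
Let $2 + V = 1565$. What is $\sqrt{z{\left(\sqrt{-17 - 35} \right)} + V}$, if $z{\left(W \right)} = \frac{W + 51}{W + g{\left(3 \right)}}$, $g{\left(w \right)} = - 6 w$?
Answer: $\frac{\sqrt{46} \sqrt{\frac{1221 - 136 i \sqrt{13}}{9 - i \sqrt{13}}}}{2} \approx 39.506 - 0.016748 i$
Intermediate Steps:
$V = 1563$ ($V = -2 + 1565 = 1563$)
$z{\left(W \right)} = \frac{51 + W}{-18 + W}$ ($z{\left(W \right)} = \frac{W + 51}{W - 18} = \frac{51 + W}{W - 18} = \frac{51 + W}{-18 + W}$)
$\sqrt{z{\left(\sqrt{-17 - 35} \right)} + V} = \sqrt{\frac{51 + \sqrt{-17 - 35}}{-18 + \sqrt{-17 - 35}} + 1563} = \sqrt{\frac{51 + \sqrt{-52}}{-18 + \sqrt{-52}} + 1563} = \sqrt{\frac{51 + 2 i \sqrt{13}}{-18 + 2 i \sqrt{13}} + 1563} = \sqrt{1563 + \frac{51 + 2 i \sqrt{13}}{-18 + 2 i \sqrt{13}}}$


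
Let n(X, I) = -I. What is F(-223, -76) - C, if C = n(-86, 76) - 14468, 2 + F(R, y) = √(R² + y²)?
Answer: 14542 + √55505 ≈ 14778.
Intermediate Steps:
F(R, y) = -2 + √(R² + y²)
C = -14544 (C = -1*76 - 14468 = -76 - 14468 = -14544)
F(-223, -76) - C = (-2 + √((-223)² + (-76)²)) - 1*(-14544) = (-2 + √(49729 + 5776)) + 14544 = (-2 + √55505) + 14544 = 14542 + √55505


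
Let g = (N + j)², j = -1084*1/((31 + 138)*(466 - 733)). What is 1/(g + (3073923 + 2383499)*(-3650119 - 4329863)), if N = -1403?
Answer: -2036085129/88671766679806928390891 ≈ -2.2962e-14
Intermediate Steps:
j = 1084/45123 (j = -1084/((-267*169)) = -1084/(-45123) = -1084*(-1/45123) = 1084/45123 ≈ 0.024023)
g = 4007711043055225/2036085129 (g = (-1403 + 1084/45123)² = (-63306485/45123)² = 4007711043055225/2036085129 ≈ 1.9683e+6)
1/(g + (3073923 + 2383499)*(-3650119 - 4329863)) = 1/(4007711043055225/2036085129 + (3073923 + 2383499)*(-3650119 - 4329863)) = 1/(4007711043055225/2036085129 + 5457422*(-7979982)) = 1/(4007711043055225/2036085129 - 43550129326404) = 1/(-88671766679806928390891/2036085129) = -2036085129/88671766679806928390891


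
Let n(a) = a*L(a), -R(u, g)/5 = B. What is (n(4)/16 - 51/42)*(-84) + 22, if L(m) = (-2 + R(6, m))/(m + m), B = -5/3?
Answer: 859/8 ≈ 107.38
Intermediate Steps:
B = -5/3 (B = -5*1/3 = -5/3 ≈ -1.6667)
R(u, g) = 25/3 (R(u, g) = -5*(-5/3) = 25/3)
L(m) = 19/(6*m) (L(m) = (-2 + 25/3)/(m + m) = 19/(3*((2*m))) = 19*(1/(2*m))/3 = 19/(6*m))
n(a) = 19/6 (n(a) = a*(19/(6*a)) = 19/6)
(n(4)/16 - 51/42)*(-84) + 22 = ((19/6)/16 - 51/42)*(-84) + 22 = ((19/6)*(1/16) - 51*1/42)*(-84) + 22 = (19/96 - 17/14)*(-84) + 22 = -683/672*(-84) + 22 = 683/8 + 22 = 859/8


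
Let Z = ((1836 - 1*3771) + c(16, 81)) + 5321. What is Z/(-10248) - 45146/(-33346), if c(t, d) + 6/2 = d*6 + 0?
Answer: 166820267/170864904 ≈ 0.97633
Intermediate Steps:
c(t, d) = -3 + 6*d (c(t, d) = -3 + (d*6 + 0) = -3 + (6*d + 0) = -3 + 6*d)
Z = 3869 (Z = ((1836 - 1*3771) + (-3 + 6*81)) + 5321 = ((1836 - 3771) + (-3 + 486)) + 5321 = (-1935 + 483) + 5321 = -1452 + 5321 = 3869)
Z/(-10248) - 45146/(-33346) = 3869/(-10248) - 45146/(-33346) = 3869*(-1/10248) - 45146*(-1/33346) = -3869/10248 + 22573/16673 = 166820267/170864904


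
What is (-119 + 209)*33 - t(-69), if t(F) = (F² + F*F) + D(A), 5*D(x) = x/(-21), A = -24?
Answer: -229328/35 ≈ -6552.2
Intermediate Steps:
D(x) = -x/105 (D(x) = (x/(-21))/5 = (x*(-1/21))/5 = (-x/21)/5 = -x/105)
t(F) = 8/35 + 2*F² (t(F) = (F² + F*F) - 1/105*(-24) = (F² + F²) + 8/35 = 2*F² + 8/35 = 8/35 + 2*F²)
(-119 + 209)*33 - t(-69) = (-119 + 209)*33 - (8/35 + 2*(-69)²) = 90*33 - (8/35 + 2*4761) = 2970 - (8/35 + 9522) = 2970 - 1*333278/35 = 2970 - 333278/35 = -229328/35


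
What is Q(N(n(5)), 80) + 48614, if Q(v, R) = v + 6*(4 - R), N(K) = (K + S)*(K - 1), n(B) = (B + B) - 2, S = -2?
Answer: 48200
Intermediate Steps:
n(B) = -2 + 2*B (n(B) = 2*B - 2 = -2 + 2*B)
N(K) = (-1 + K)*(-2 + K) (N(K) = (K - 2)*(K - 1) = (-2 + K)*(-1 + K) = (-1 + K)*(-2 + K))
Q(v, R) = 24 + v - 6*R (Q(v, R) = v + (24 - 6*R) = 24 + v - 6*R)
Q(N(n(5)), 80) + 48614 = (24 + (2 + (-2 + 2*5)² - 3*(-2 + 2*5)) - 6*80) + 48614 = (24 + (2 + (-2 + 10)² - 3*(-2 + 10)) - 480) + 48614 = (24 + (2 + 8² - 3*8) - 480) + 48614 = (24 + (2 + 64 - 24) - 480) + 48614 = (24 + 42 - 480) + 48614 = -414 + 48614 = 48200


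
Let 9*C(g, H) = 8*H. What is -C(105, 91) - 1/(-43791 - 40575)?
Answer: -2274757/28122 ≈ -80.889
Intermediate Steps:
C(g, H) = 8*H/9 (C(g, H) = (8*H)/9 = 8*H/9)
-C(105, 91) - 1/(-43791 - 40575) = -8*91/9 - 1/(-43791 - 40575) = -1*728/9 - 1/(-84366) = -728/9 - 1*(-1/84366) = -728/9 + 1/84366 = -2274757/28122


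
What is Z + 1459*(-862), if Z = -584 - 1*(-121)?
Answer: -1258121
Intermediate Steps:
Z = -463 (Z = -584 + 121 = -463)
Z + 1459*(-862) = -463 + 1459*(-862) = -463 - 1257658 = -1258121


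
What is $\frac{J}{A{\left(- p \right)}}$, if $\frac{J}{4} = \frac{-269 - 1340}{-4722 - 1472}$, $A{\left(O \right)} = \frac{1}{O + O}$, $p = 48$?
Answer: $- \frac{308928}{3097} \approx -99.751$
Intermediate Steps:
$A{\left(O \right)} = \frac{1}{2 O}$
$J = \frac{3218}{3097}$ ($J = 4 \frac{-269 - 1340}{-4722 - 1472} = 4 \left(- \frac{1609}{-6194}\right) = 4 \left(\left(-1609\right) \left(- \frac{1}{6194}\right)\right) = 4 \cdot \frac{1609}{6194} = \frac{3218}{3097} \approx 1.0391$)
$\frac{J}{A{\left(- p \right)}} = \frac{3218}{3097 \frac{1}{2 \left(\left(-1\right) 48\right)}} = \frac{3218}{3097 \frac{1}{2 \left(-48\right)}} = \frac{3218}{3097 \cdot \frac{1}{2} \left(- \frac{1}{48}\right)} = \frac{3218}{3097 \left(- \frac{1}{96}\right)} = \frac{3218}{3097} \left(-96\right) = - \frac{308928}{3097}$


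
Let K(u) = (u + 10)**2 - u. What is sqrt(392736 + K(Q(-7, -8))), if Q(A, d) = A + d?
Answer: 2*sqrt(98194) ≈ 626.72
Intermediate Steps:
K(u) = (10 + u)**2 - u
sqrt(392736 + K(Q(-7, -8))) = sqrt(392736 + ((10 + (-7 - 8))**2 - (-7 - 8))) = sqrt(392736 + ((10 - 15)**2 - 1*(-15))) = sqrt(392736 + ((-5)**2 + 15)) = sqrt(392736 + (25 + 15)) = sqrt(392736 + 40) = sqrt(392776) = 2*sqrt(98194)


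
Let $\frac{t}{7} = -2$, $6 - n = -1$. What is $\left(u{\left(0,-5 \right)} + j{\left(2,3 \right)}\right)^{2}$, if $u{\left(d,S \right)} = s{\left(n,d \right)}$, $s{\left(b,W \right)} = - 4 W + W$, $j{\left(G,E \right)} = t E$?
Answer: $1764$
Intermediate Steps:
$n = 7$ ($n = 6 - -1 = 6 + 1 = 7$)
$t = -14$ ($t = 7 \left(-2\right) = -14$)
$j{\left(G,E \right)} = - 14 E$
$s{\left(b,W \right)} = - 3 W$
$u{\left(d,S \right)} = - 3 d$
$\left(u{\left(0,-5 \right)} + j{\left(2,3 \right)}\right)^{2} = \left(\left(-3\right) 0 - 42\right)^{2} = \left(0 - 42\right)^{2} = \left(-42\right)^{2} = 1764$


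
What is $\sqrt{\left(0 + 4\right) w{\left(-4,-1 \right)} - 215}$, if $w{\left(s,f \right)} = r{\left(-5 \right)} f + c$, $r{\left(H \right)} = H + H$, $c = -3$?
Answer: $i \sqrt{187} \approx 13.675 i$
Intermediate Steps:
$r{\left(H \right)} = 2 H$
$w{\left(s,f \right)} = -3 - 10 f$ ($w{\left(s,f \right)} = 2 \left(-5\right) f - 3 = - 10 f - 3 = -3 - 10 f$)
$\sqrt{\left(0 + 4\right) w{\left(-4,-1 \right)} - 215} = \sqrt{\left(0 + 4\right) \left(-3 - -10\right) - 215} = \sqrt{4 \left(-3 + 10\right) - 215} = \sqrt{4 \cdot 7 - 215} = \sqrt{28 - 215} = \sqrt{-187} = i \sqrt{187}$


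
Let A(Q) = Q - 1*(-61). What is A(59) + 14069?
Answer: 14189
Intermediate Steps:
A(Q) = 61 + Q (A(Q) = Q + 61 = 61 + Q)
A(59) + 14069 = (61 + 59) + 14069 = 120 + 14069 = 14189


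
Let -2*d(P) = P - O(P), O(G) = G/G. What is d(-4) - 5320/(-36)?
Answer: 2705/18 ≈ 150.28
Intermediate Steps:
O(G) = 1
d(P) = ½ - P/2 (d(P) = -(P - 1*1)/2 = -(P - 1)/2 = -(-1 + P)/2 = ½ - P/2)
d(-4) - 5320/(-36) = (½ - ½*(-4)) - 5320/(-36) = (½ + 2) - 5320*(-1)/36 = 5/2 - 40*(-133/36) = 5/2 + 1330/9 = 2705/18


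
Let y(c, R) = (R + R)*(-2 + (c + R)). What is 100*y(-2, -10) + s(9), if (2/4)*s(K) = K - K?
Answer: 28000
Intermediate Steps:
y(c, R) = 2*R*(-2 + R + c) (y(c, R) = (2*R)*(-2 + (R + c)) = (2*R)*(-2 + R + c) = 2*R*(-2 + R + c))
s(K) = 0 (s(K) = 2*(K - K) = 2*0 = 0)
100*y(-2, -10) + s(9) = 100*(2*(-10)*(-2 - 10 - 2)) + 0 = 100*(2*(-10)*(-14)) + 0 = 100*280 + 0 = 28000 + 0 = 28000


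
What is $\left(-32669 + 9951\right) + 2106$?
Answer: $-20612$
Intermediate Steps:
$\left(-32669 + 9951\right) + 2106 = -22718 + 2106 = -20612$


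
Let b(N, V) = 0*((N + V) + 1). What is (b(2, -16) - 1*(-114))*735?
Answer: 83790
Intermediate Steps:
b(N, V) = 0 (b(N, V) = 0*(1 + N + V) = 0)
(b(2, -16) - 1*(-114))*735 = (0 - 1*(-114))*735 = (0 + 114)*735 = 114*735 = 83790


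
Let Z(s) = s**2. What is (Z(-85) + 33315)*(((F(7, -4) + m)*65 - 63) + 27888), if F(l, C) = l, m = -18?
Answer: 1099039400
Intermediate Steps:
(Z(-85) + 33315)*(((F(7, -4) + m)*65 - 63) + 27888) = ((-85)**2 + 33315)*(((7 - 18)*65 - 63) + 27888) = (7225 + 33315)*((-11*65 - 63) + 27888) = 40540*((-715 - 63) + 27888) = 40540*(-778 + 27888) = 40540*27110 = 1099039400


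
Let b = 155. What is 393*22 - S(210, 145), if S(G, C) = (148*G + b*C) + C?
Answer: -45054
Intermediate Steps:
S(G, C) = 148*G + 156*C (S(G, C) = (148*G + 155*C) + C = 148*G + 156*C)
393*22 - S(210, 145) = 393*22 - (148*210 + 156*145) = 8646 - (31080 + 22620) = 8646 - 1*53700 = 8646 - 53700 = -45054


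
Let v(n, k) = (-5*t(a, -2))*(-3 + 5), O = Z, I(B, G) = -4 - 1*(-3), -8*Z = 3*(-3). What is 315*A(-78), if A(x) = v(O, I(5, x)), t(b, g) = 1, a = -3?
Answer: -3150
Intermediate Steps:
Z = 9/8 (Z = -3*(-3)/8 = -⅛*(-9) = 9/8 ≈ 1.1250)
I(B, G) = -1 (I(B, G) = -4 + 3 = -1)
O = 9/8 ≈ 1.1250
v(n, k) = -10 (v(n, k) = (-5*1)*(-3 + 5) = -5*2 = -10)
A(x) = -10
315*A(-78) = 315*(-10) = -3150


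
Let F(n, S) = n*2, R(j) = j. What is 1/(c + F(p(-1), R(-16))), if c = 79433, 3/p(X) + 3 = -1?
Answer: 2/158863 ≈ 1.2589e-5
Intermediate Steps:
p(X) = -¾ (p(X) = 3/(-3 - 1) = 3/(-4) = 3*(-¼) = -¾)
F(n, S) = 2*n
1/(c + F(p(-1), R(-16))) = 1/(79433 + 2*(-¾)) = 1/(79433 - 3/2) = 1/(158863/2) = 2/158863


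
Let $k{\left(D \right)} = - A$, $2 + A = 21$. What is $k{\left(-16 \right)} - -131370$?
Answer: $131351$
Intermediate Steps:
$A = 19$ ($A = -2 + 21 = 19$)
$k{\left(D \right)} = -19$ ($k{\left(D \right)} = \left(-1\right) 19 = -19$)
$k{\left(-16 \right)} - -131370 = -19 - -131370 = -19 + 131370 = 131351$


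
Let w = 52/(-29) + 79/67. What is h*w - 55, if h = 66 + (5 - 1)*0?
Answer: -185603/1943 ≈ -95.524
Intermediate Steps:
w = -1193/1943 (w = 52*(-1/29) + 79*(1/67) = -52/29 + 79/67 = -1193/1943 ≈ -0.61400)
h = 66 (h = 66 + 4*0 = 66 + 0 = 66)
h*w - 55 = 66*(-1193/1943) - 55 = -78738/1943 - 55 = -185603/1943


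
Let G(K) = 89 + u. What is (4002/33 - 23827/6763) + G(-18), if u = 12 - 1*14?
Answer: 15231936/74393 ≈ 204.75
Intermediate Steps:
u = -2 (u = 12 - 14 = -2)
G(K) = 87 (G(K) = 89 - 2 = 87)
(4002/33 - 23827/6763) + G(-18) = (4002/33 - 23827/6763) + 87 = (4002*(1/33) - 23827*1/6763) + 87 = (1334/11 - 23827/6763) + 87 = 8759745/74393 + 87 = 15231936/74393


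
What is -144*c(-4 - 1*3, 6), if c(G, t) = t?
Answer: -864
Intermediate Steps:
-144*c(-4 - 1*3, 6) = -144*6 = -864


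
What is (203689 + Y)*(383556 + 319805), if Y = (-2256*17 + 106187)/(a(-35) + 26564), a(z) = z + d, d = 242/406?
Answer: 771574714876386637/5385508 ≈ 1.4327e+11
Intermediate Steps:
d = 121/203 (d = 242*(1/406) = 121/203 ≈ 0.59606)
a(z) = 121/203 + z (a(z) = z + 121/203 = 121/203 + z)
Y = 13770505/5385508 (Y = (-2256*17 + 106187)/((121/203 - 35) + 26564) = (-38352 + 106187)/(-6984/203 + 26564) = 67835/(5385508/203) = 67835*(203/5385508) = 13770505/5385508 ≈ 2.5570)
(203689 + Y)*(383556 + 319805) = (203689 + 13770505/5385508)*(383556 + 319805) = (1096982509517/5385508)*703361 = 771574714876386637/5385508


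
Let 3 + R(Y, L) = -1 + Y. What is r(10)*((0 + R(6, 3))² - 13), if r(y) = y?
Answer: -90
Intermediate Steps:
R(Y, L) = -4 + Y (R(Y, L) = -3 + (-1 + Y) = -4 + Y)
r(10)*((0 + R(6, 3))² - 13) = 10*((0 + (-4 + 6))² - 13) = 10*((0 + 2)² - 13) = 10*(2² - 13) = 10*(4 - 13) = 10*(-9) = -90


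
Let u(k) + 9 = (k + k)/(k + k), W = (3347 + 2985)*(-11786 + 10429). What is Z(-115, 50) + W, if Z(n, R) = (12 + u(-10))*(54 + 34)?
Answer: -8592172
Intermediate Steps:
W = -8592524 (W = 6332*(-1357) = -8592524)
u(k) = -8 (u(k) = -9 + (k + k)/(k + k) = -9 + (2*k)/((2*k)) = -9 + (2*k)*(1/(2*k)) = -9 + 1 = -8)
Z(n, R) = 352 (Z(n, R) = (12 - 8)*(54 + 34) = 4*88 = 352)
Z(-115, 50) + W = 352 - 8592524 = -8592172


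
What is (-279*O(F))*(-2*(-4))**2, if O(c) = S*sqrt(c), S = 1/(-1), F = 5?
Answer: 17856*sqrt(5) ≈ 39927.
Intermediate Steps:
S = -1
O(c) = -sqrt(c)
(-279*O(F))*(-2*(-4))**2 = (-(-279)*sqrt(5))*(-2*(-4))**2 = (279*sqrt(5))*8**2 = (279*sqrt(5))*64 = 17856*sqrt(5)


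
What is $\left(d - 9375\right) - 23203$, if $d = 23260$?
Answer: $-9318$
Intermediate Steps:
$\left(d - 9375\right) - 23203 = \left(23260 - 9375\right) - 23203 = 13885 - 23203 = -9318$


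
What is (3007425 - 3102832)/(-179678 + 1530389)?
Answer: -95407/1350711 ≈ -0.070635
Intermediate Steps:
(3007425 - 3102832)/(-179678 + 1530389) = -95407/1350711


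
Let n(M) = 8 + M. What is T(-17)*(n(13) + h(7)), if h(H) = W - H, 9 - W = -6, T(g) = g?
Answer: -493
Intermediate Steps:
W = 15 (W = 9 - 1*(-6) = 9 + 6 = 15)
h(H) = 15 - H
T(-17)*(n(13) + h(7)) = -17*((8 + 13) + (15 - 1*7)) = -17*(21 + (15 - 7)) = -17*(21 + 8) = -17*29 = -493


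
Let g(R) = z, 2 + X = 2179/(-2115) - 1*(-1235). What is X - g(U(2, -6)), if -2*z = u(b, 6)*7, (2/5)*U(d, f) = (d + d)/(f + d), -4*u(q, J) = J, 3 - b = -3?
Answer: 10378049/8460 ≈ 1226.7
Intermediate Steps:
b = 6 (b = 3 - 1*(-3) = 3 + 3 = 6)
u(q, J) = -J/4
U(d, f) = 5*d/(d + f) (U(d, f) = 5*((d + d)/(f + d))/2 = 5*((2*d)/(d + f))/2 = 5*(2*d/(d + f))/2 = 5*d/(d + f))
X = 2605616/2115 (X = -2 + (2179/(-2115) - 1*(-1235)) = -2 + (2179*(-1/2115) + 1235) = -2 + (-2179/2115 + 1235) = -2 + 2609846/2115 = 2605616/2115 ≈ 1232.0)
z = 21/4 (z = -(-¼*6)*7/2 = -(-3)*7/4 = -½*(-21/2) = 21/4 ≈ 5.2500)
g(R) = 21/4
X - g(U(2, -6)) = 2605616/2115 - 1*21/4 = 2605616/2115 - 21/4 = 10378049/8460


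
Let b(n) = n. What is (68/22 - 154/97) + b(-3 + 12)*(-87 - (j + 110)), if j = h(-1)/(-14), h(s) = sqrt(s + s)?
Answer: -1890187/1067 + 9*I*sqrt(2)/14 ≈ -1771.5 + 0.90914*I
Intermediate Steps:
h(s) = sqrt(2)*sqrt(s) (h(s) = sqrt(2*s) = sqrt(2)*sqrt(s))
j = -I*sqrt(2)/14 (j = (sqrt(2)*sqrt(-1))/(-14) = (sqrt(2)*I)*(-1/14) = (I*sqrt(2))*(-1/14) = -I*sqrt(2)/14 ≈ -0.10102*I)
(68/22 - 154/97) + b(-3 + 12)*(-87 - (j + 110)) = (68/22 - 154/97) + (-3 + 12)*(-87 - (-I*sqrt(2)/14 + 110)) = (68*(1/22) - 154*1/97) + 9*(-87 - (110 - I*sqrt(2)/14)) = (34/11 - 154/97) + 9*(-87 + (-110 + I*sqrt(2)/14)) = 1604/1067 + 9*(-197 + I*sqrt(2)/14) = 1604/1067 + (-1773 + 9*I*sqrt(2)/14) = -1890187/1067 + 9*I*sqrt(2)/14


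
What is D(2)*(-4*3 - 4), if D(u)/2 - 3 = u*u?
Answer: -224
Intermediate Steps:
D(u) = 6 + 2*u² (D(u) = 6 + 2*(u*u) = 6 + 2*u²)
D(2)*(-4*3 - 4) = (6 + 2*2²)*(-4*3 - 4) = (6 + 2*4)*(-12 - 4) = (6 + 8)*(-16) = 14*(-16) = -224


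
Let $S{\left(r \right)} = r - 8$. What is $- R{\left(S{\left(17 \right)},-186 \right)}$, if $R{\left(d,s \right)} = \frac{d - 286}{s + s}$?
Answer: $- \frac{277}{372} \approx -0.74462$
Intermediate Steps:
$S{\left(r \right)} = -8 + r$ ($S{\left(r \right)} = r - 8 = -8 + r$)
$R{\left(d,s \right)} = \frac{-286 + d}{2 s}$
$- R{\left(S{\left(17 \right)},-186 \right)} = - \frac{-286 + \left(-8 + 17\right)}{2 \left(-186\right)} = - \frac{\left(-1\right) \left(-286 + 9\right)}{2 \cdot 186} = - \frac{\left(-1\right) \left(-277\right)}{2 \cdot 186} = \left(-1\right) \frac{277}{372} = - \frac{277}{372}$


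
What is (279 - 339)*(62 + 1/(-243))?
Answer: -301300/81 ≈ -3719.8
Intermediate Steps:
(279 - 339)*(62 + 1/(-243)) = -60*(62 - 1/243) = -60*15065/243 = -301300/81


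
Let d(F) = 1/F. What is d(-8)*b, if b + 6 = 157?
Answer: -151/8 ≈ -18.875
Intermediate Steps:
b = 151 (b = -6 + 157 = 151)
d(-8)*b = 151/(-8) = -⅛*151 = -151/8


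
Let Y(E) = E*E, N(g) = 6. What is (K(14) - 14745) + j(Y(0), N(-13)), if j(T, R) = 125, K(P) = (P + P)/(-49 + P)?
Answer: -73104/5 ≈ -14621.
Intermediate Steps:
K(P) = 2*P/(-49 + P) (K(P) = (2*P)/(-49 + P) = 2*P/(-49 + P))
Y(E) = E**2
(K(14) - 14745) + j(Y(0), N(-13)) = (2*14/(-49 + 14) - 14745) + 125 = (2*14/(-35) - 14745) + 125 = (2*14*(-1/35) - 14745) + 125 = (-4/5 - 14745) + 125 = -73729/5 + 125 = -73104/5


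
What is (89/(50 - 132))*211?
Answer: -18779/82 ≈ -229.01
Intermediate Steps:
(89/(50 - 132))*211 = (89/(-82))*211 = (89*(-1/82))*211 = -89/82*211 = -18779/82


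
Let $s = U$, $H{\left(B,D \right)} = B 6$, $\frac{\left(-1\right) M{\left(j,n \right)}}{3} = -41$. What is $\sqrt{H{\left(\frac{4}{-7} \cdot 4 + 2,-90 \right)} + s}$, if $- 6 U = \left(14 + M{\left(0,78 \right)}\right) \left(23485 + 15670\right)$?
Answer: $\frac{i \sqrt{1577088114}}{42} \approx 945.54 i$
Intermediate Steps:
$M{\left(j,n \right)} = 123$ ($M{\left(j,n \right)} = \left(-3\right) \left(-41\right) = 123$)
$U = - \frac{5364235}{6}$ ($U = - \frac{\left(14 + 123\right) \left(23485 + 15670\right)}{6} = - \frac{137 \cdot 39155}{6} = \left(- \frac{1}{6}\right) 5364235 = - \frac{5364235}{6} \approx -8.9404 \cdot 10^{5}$)
$H{\left(B,D \right)} = 6 B$
$s = - \frac{5364235}{6} \approx -8.9404 \cdot 10^{5}$
$\sqrt{H{\left(\frac{4}{-7} \cdot 4 + 2,-90 \right)} + s} = \sqrt{6 \left(\frac{4}{-7} \cdot 4 + 2\right) - \frac{5364235}{6}} = \sqrt{6 \left(4 \left(- \frac{1}{7}\right) 4 + 2\right) - \frac{5364235}{6}} = \sqrt{6 \left(\left(- \frac{4}{7}\right) 4 + 2\right) - \frac{5364235}{6}} = \sqrt{6 \left(- \frac{16}{7} + 2\right) - \frac{5364235}{6}} = \sqrt{6 \left(- \frac{2}{7}\right) - \frac{5364235}{6}} = \sqrt{- \frac{12}{7} - \frac{5364235}{6}} = \sqrt{- \frac{37549717}{42}} = \frac{i \sqrt{1577088114}}{42}$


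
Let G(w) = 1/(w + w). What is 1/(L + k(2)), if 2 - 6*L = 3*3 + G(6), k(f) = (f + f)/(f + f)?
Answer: -72/13 ≈ -5.5385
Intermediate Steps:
G(w) = 1/(2*w)
k(f) = 1 (k(f) = (2*f)/((2*f)) = (2*f)*(1/(2*f)) = 1)
L = -85/72 (L = ⅓ - (3*3 + (½)/6)/6 = ⅓ - (9 + (½)*(⅙))/6 = ⅓ - (9 + 1/12)/6 = ⅓ - ⅙*109/12 = ⅓ - 109/72 = -85/72 ≈ -1.1806)
1/(L + k(2)) = 1/(-85/72 + 1) = 1/(-13/72) = -72/13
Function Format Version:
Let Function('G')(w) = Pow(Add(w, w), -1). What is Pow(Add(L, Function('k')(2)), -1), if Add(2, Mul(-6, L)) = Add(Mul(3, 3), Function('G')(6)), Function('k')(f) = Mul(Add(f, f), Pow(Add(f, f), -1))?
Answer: Rational(-72, 13) ≈ -5.5385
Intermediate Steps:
Function('G')(w) = Mul(Rational(1, 2), Pow(w, -1)) (Function('G')(w) = Pow(Mul(2, w), -1) = Mul(Rational(1, 2), Pow(w, -1)))
Function('k')(f) = 1 (Function('k')(f) = Mul(Mul(2, f), Pow(Mul(2, f), -1)) = Mul(Mul(2, f), Mul(Rational(1, 2), Pow(f, -1))) = 1)
L = Rational(-85, 72) (L = Add(Rational(1, 3), Mul(Rational(-1, 6), Add(Mul(3, 3), Mul(Rational(1, 2), Pow(6, -1))))) = Add(Rational(1, 3), Mul(Rational(-1, 6), Add(9, Mul(Rational(1, 2), Rational(1, 6))))) = Add(Rational(1, 3), Mul(Rational(-1, 6), Add(9, Rational(1, 12)))) = Add(Rational(1, 3), Mul(Rational(-1, 6), Rational(109, 12))) = Add(Rational(1, 3), Rational(-109, 72)) = Rational(-85, 72) ≈ -1.1806)
Pow(Add(L, Function('k')(2)), -1) = Pow(Add(Rational(-85, 72), 1), -1) = Pow(Rational(-13, 72), -1) = Rational(-72, 13)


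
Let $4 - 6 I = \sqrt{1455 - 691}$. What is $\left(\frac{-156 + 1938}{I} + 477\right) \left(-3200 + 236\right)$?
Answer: $- \frac{21154068}{17} + \frac{1440504 \sqrt{191}}{17} \approx -73289.0$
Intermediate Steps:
$I = \frac{2}{3} - \frac{\sqrt{191}}{3}$ ($I = \frac{2}{3} - \frac{\sqrt{1455 - 691}}{6} = \frac{2}{3} - \frac{\sqrt{764}}{6} = \frac{2}{3} - \frac{2 \sqrt{191}}{6} = \frac{2}{3} - \frac{\sqrt{191}}{3} \approx -3.9401$)
$\left(\frac{-156 + 1938}{I} + 477\right) \left(-3200 + 236\right) = \left(\frac{-156 + 1938}{\frac{2}{3} - \frac{\sqrt{191}}{3}} + 477\right) \left(-3200 + 236\right) = \left(\frac{1782}{\frac{2}{3} - \frac{\sqrt{191}}{3}} + 477\right) \left(-2964\right) = \left(477 + \frac{1782}{\frac{2}{3} - \frac{\sqrt{191}}{3}}\right) \left(-2964\right) = -1413828 - \frac{5281848}{\frac{2}{3} - \frac{\sqrt{191}}{3}}$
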